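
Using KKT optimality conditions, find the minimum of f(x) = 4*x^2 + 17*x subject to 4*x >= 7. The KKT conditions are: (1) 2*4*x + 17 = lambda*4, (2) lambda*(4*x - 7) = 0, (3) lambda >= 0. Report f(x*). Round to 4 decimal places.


Step 1: Try lambda = 0 (constraint inactive).
x_unc = -17/(2*4) = -2.125
Check: 4*-2.125 = -8.5 < 7 -- violated!
Step 2: Constraint must be active: 4*x = 7
x* = 7/4 = 1.75
lambda = (2*4*1.75 + 17)/4 = 7.75
Step 3: Compute optimal value.
f(x*) = 4*1.75^2 + 17*1.75 = 42.0


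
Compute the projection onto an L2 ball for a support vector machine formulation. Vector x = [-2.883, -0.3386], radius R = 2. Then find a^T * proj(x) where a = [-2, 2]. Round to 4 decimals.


Step 1: Compute ||x|| (intermediates to 6 decimals).
||x|| = sqrt((-2.883)^2 + (-0.3386)^2) = 2.902816
Step 2: Project.
Since ||x|| > R, scale = R/||x|| = 2/2.902816 = 0.688986, proj(x) = scale * x
proj(x) = [-1.986347, -0.233291]
Step 3: Dot product.
a^T * proj(x) = -2*(-1.986347) + 2*(-0.233291) = 3.5061


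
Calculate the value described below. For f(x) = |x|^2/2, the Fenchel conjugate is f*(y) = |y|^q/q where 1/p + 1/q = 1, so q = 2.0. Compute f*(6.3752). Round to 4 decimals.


The conjugate exponent q satisfies 1/p + 1/q = 1.
p = 2, so q = 2/(2 - 1) = 2.0
|y|^q = 6.3752^2.0 = 40.6432
f*(6.3752) = 40.6432 / 2.0 = 20.3216


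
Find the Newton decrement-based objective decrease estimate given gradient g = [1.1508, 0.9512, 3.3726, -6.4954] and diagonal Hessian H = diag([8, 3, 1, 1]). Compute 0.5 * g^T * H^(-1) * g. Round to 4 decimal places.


Step 1: H is diagonal, so H^(-1) * g = [0.1439, 0.3171, 3.3726, -6.4954].
Step 2: g^T H^(-1) g = sum_i g_i^2 / H_ii
  = (1.1508)^2/8 + (0.9512)^2/3 + (3.3726)^2/1 + (-6.4954)^2/1
  = 0.1655 + 0.3016 + 11.3744 + 42.1902 = 54.0318
Step 3: Objective decrease = 0.5 * g^T H^(-1) g = 27.0159


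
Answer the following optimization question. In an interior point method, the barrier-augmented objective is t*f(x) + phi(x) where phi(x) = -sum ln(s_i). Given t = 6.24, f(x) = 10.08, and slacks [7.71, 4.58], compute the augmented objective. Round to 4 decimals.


Step 1: Compute log-barrier.
ln values: [2.0425, 1.5217]
phi = -(2.0425 + 1.5217) = -3.5642
Step 2: Compute augmented objective.
t*f(x) = 6.24*10.08 = 62.8992
Total = 62.8992 - 3.5642 = 59.335


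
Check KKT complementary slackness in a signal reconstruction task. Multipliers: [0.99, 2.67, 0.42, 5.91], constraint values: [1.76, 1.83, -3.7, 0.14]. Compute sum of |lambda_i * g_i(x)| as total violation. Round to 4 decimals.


KKT complementary slackness check:
lambda_1 * g_1 = 0.99 * 1.76 = 1.7424
lambda_2 * g_2 = 2.67 * 1.83 = 4.8861
lambda_3 * g_3 = 0.42 * -3.7 = -1.554
lambda_4 * g_4 = 5.91 * 0.14 = 0.8274
Total violation = 1.7424 + 4.8861 + 1.554 + 0.8274 = 9.0099


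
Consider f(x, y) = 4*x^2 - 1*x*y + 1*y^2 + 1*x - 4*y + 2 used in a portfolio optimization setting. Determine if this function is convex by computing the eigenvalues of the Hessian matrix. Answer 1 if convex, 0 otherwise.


The Hessian of f(x,y) = 4*x^2 - 1*x*y + 1*y^2 + 1*x - 4*y + 2 is:
H = [[8, -1], [-1, 2]]
Trace = 8 + 2 = 10
Determinant = 8*2 - (-1)^2 = 15
Discriminant = (10)^2 - 4*15 = 40.0
Eigenvalues: lambda_1 = 1.8377, lambda_2 = 8.1623
The function is convex.

1


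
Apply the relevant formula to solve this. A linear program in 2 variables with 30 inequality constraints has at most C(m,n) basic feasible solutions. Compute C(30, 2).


Each vertex corresponds to some choice of n active constraints out of m, so the number of vertices is at most C(m, n) = m! / (n!(m-n)!).
m = 30, n = 2
Numerator: 30 * 29
Denominator: 2! = 2
C(30, 2) = 435


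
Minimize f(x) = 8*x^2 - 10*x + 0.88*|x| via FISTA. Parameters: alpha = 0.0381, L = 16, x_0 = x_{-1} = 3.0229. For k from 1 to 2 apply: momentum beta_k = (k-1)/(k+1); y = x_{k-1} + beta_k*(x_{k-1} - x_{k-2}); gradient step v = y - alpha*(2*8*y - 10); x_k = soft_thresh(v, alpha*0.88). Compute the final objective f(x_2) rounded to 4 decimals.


FISTA on f(x) = 8*x^2 - 10*x + 0.88*|x|
L = 16, alpha = 0.0381
Iteration 1: beta = 0.0, y = 3.0229 + 0.0*(3.0229 - 3.0229) = 3.0229
  grad(y) = 38.3664, v = y - alpha*grad = 1.5611
  prox(v) = soft_thresh(1.5611, 0.0335) = 1.5276
Iteration 2: beta = 0.3333, y = 1.5276 + 0.3333*(1.5276 - 3.0229) = 1.0292
  grad(y) = 6.4669, v = y - alpha*grad = 0.7828
  prox(v) = soft_thresh(0.7828, 0.0335) = 0.7493
f(x_2) = 8*0.7493^2 - 10*0.7493 + 0.88*|0.7493| = -2.3421


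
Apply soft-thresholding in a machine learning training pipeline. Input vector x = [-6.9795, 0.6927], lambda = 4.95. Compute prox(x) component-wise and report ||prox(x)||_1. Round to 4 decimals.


Soft-thresholding with lambda = 4.95:
prox(-6.9795) = sign(-6.9795)*max(|-6.9795| - 4.95, 0) = -2.0295
prox(0.6927) = sign(0.6927)*max(|0.6927| - 4.95, 0) = 0.0
prox(x) = [-2.0295, 0.0]
||prox(x)||_1 = 2.0295 + 0.0 = 2.0295


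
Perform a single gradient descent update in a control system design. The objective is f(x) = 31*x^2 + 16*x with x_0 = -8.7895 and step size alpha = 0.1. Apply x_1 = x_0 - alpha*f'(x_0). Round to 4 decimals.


We compute the gradient at x_0 and apply the update.
f'(x) = 62*x + 16
f'(-8.7895) = 62*-8.7895 + 16 = -528.949
x_1 = -8.7895 - 0.1*-528.949 = 44.1054


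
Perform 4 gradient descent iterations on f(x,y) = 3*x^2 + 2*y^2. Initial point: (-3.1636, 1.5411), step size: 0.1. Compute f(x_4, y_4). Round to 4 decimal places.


Gradient descent on f(x,y) = 3*x^2 + 2*y^2.
Starting point: (-3.1636, 1.5411), alpha = 0.1
Step 1: grad_x = 2*3*-3.1636 = -18.9816, grad_y = 2*2*1.5411 = 6.1644
  x_1 = -3.1636 - 0.1*-18.9816 = -1.2654
  y_1 = 1.5411 - 0.1*6.1644 = 0.9247
Step 2: grad_x = 2*3*-1.2654 = -7.5926, grad_y = 2*2*0.9247 = 3.6986
  x_2 = -1.2654 - 0.1*-7.5926 = -0.5062
  y_2 = 0.9247 - 0.1*3.6986 = 0.5548
Step 3: grad_x = 2*3*-0.5062 = -3.0371, grad_y = 2*2*0.5548 = 2.2192
  x_3 = -0.5062 - 0.1*-3.0371 = -0.2025
  y_3 = 0.5548 - 0.1*2.2192 = 0.3329
Step 4: grad_x = 2*3*-0.2025 = -1.2148, grad_y = 2*2*0.3329 = 1.3315
  x_4 = -0.2025 - 0.1*-1.2148 = -0.081
  y_4 = 0.3329 - 0.1*1.3315 = 0.1997
f(-0.081, 0.1997) = 3*(-0.081)^2 + 2*0.1997^2 = 0.0995


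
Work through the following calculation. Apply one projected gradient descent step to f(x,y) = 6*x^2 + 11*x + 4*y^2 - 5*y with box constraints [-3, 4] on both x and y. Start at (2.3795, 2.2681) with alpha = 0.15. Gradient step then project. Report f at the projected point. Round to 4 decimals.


Step 1: Compute gradient at (2.3795, 2.2681).
grad_x = 2*6*2.3795 + 11 = 39.554
grad_y = 2*4*2.2681 - 5 = 13.1448
Step 2: Gradient step.
x_raw = 2.3795 - 0.15*39.554 = -3.5536
y_raw = 2.2681 - 0.15*13.1448 = 0.2964
Step 3: Project onto [-3, 4].
x_proj = clip(-3.5536) = -3.0
y_proj = clip(0.2964) = 0.2964
Step 4: Evaluate f.
f(-3.0, 0.2964) = 19.8695


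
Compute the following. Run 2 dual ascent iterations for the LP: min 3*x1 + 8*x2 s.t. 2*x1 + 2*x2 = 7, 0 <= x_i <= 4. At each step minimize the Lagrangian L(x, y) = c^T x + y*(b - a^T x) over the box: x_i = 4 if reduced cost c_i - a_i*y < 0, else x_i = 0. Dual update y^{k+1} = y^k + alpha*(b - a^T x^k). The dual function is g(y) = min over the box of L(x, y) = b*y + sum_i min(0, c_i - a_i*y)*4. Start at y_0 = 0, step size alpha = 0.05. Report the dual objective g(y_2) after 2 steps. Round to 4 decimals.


Dual ascent for LP: min 3*x1 + 8*x2, 2*x1 + 2*x2 = 7, 0 <= x_i <= 4
Step 1: y^k = 0.0, reduced costs: (3.0, 8.0)
  x^k = (0.0, 0.0), subgradient = b - a^T x = 7.0
  y^{k+1} = 0.0 + 0.05*7.0 = 0.35
Step 2: y^k = 0.35, reduced costs: (2.3, 7.3)
  x^k = (0.0, 0.0), subgradient = b - a^T x = 7.0
  y^{k+1} = 0.35 + 0.05*7.0 = 0.7
Dual objective at y_2 = 0.7: reduced costs (1.6, 6.6), box minimizer x = (0.0, 0.0)
g(y_2) = b*y + (c1 - a1*y)*x1 + (c2 - a2*y)*x2 = 7*0.7 + 1.6*0.0 + 6.6*0.0 = 4.9 + 0.0 + 0.0 = 4.9


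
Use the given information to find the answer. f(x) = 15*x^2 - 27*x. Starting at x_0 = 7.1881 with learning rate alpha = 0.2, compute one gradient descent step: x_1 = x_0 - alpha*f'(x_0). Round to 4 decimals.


We compute the gradient at x_0 and apply the update.
f'(x) = 30*x - 27
f'(7.1881) = 30*7.1881 - 27 = 188.643
x_1 = 7.1881 - 0.2*188.643 = -30.5405


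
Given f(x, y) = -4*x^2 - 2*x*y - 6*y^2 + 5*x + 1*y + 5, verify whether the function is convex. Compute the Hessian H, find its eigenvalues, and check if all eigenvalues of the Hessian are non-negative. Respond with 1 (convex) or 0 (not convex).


The Hessian of f(x,y) = -4*x^2 - 2*x*y - 6*y^2 + 5*x + 1*y + 5 is:
H = [[-8, -2], [-2, -12]]
Trace = -8 - 12 = -20
Determinant = -8*-12 - (-2)^2 = 92
Discriminant = (-20)^2 - 4*92 = 32.0
Eigenvalues: lambda_1 = -12.8284, lambda_2 = -7.1716
The function is not convex.

0


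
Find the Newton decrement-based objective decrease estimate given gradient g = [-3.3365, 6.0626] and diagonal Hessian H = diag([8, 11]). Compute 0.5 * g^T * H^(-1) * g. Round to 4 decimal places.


Step 1: H is diagonal, so H^(-1) * g = [-0.4171, 0.5511].
Step 2: g^T H^(-1) g = sum_i g_i^2 / H_ii
  = (-3.3365)^2/8 + (6.0626)^2/11
  = 1.3915 + 3.3414 = 4.7329
Step 3: Objective decrease = 0.5 * g^T H^(-1) g = 2.3665


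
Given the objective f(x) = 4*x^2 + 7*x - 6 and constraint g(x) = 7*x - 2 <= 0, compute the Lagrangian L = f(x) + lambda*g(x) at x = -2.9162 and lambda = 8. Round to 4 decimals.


Step 1: Evaluate f(x).
f(-2.9162) = 4*(-2.9162)^2 + 7*(-2.9162) - 6 = 7.6035
Step 2: Evaluate g(x).
g(-2.9162) = 7*-2.9162 - 2 = -22.4134
Step 3: Compute Lagrangian.
L = 7.6035 + 8*-22.4134 = -171.7037


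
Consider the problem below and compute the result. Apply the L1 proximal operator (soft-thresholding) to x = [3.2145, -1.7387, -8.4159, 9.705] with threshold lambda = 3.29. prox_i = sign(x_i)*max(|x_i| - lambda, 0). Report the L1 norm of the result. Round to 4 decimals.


Soft-thresholding with lambda = 3.29:
prox(3.2145) = sign(3.2145)*max(|3.2145| - 3.29, 0) = 0.0
prox(-1.7387) = sign(-1.7387)*max(|-1.7387| - 3.29, 0) = 0.0
prox(-8.4159) = sign(-8.4159)*max(|-8.4159| - 3.29, 0) = -5.1259
prox(9.705) = sign(9.705)*max(|9.705| - 3.29, 0) = 6.415
prox(x) = [0.0, 0.0, -5.1259, 6.415]
||prox(x)||_1 = 0.0 + 0.0 + 5.1259 + 6.415 = 11.5409


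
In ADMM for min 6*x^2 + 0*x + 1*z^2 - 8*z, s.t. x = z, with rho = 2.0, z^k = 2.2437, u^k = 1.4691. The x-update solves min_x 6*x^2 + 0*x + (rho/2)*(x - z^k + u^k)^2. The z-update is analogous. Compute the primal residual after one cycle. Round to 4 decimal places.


ADMM iteration with rho = 2.0, z^k = 2.2437, u^k = 1.4691
Step 1: x-update.
Minimize 6*x^2 + 0*x + (2.0/2)*(x - 2.2437 + 1.4691)^2
FOC: (2*6 + 2.0)*x = 0 + 2.0*(2.2437 - 1.4691)
x^{k+1} = 0.1107
Step 2: z-update.
Minimize 1*z^2 - 8*z + (2.0/2)*(0.1107 - z + 1.4691)^2
FOC: (2*1 + 2.0)*z = 8 + 2.0*(0.1107 + 1.4691)
z^{k+1} = 2.7899
Step 3: u-update.
u^{k+1} = 1.4691 + 0.1107 - 2.7899 = -1.2101
Step 4: Primal residual = |0.1107 - 2.7899| = 2.6792


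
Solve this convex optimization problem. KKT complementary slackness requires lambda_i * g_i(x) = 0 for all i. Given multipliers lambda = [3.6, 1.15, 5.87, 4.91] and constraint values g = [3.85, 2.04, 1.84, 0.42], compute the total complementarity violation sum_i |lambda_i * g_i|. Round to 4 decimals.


KKT complementary slackness check:
lambda_1 * g_1 = 3.6 * 3.85 = 13.86
lambda_2 * g_2 = 1.15 * 2.04 = 2.346
lambda_3 * g_3 = 5.87 * 1.84 = 10.8008
lambda_4 * g_4 = 4.91 * 0.42 = 2.0622
Total violation = 13.86 + 2.346 + 10.8008 + 2.0622 = 29.069


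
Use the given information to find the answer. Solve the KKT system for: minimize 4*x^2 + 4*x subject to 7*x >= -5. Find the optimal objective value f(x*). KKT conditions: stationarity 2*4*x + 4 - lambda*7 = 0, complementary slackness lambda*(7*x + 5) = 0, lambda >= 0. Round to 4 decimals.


Step 1: Try lambda = 0 (constraint inactive).
Stationarity: 2*4*x + 4 = 0
x* = -4/(2*4) = -0.5
Check constraint: 7*-0.5 = -3.5 >= -5 -- satisfied.
Step 2: Compute optimal value.
f(x*) = 4*(-0.5)^2 + 4*(-0.5) = -1.0


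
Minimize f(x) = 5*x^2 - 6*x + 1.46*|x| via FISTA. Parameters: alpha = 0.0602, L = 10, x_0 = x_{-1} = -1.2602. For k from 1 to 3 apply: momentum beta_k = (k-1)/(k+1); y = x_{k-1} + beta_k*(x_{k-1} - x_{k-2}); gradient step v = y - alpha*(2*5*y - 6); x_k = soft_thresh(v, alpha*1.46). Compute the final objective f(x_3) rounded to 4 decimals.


FISTA on f(x) = 5*x^2 - 6*x + 1.46*|x|
L = 10, alpha = 0.0602
Iteration 1: beta = 0.0, y = -1.2602 + 0.0*(-1.2602 + 1.2602) = -1.2602
  grad(y) = -18.602, v = y - alpha*grad = -0.1404
  prox(v) = soft_thresh(-0.1404, 0.0879) = -0.0525
Iteration 2: beta = 0.3333, y = -0.0525 + 0.3333*(-0.0525 + 1.2602) = 0.3501
  grad(y) = -2.4989, v = y - alpha*grad = 0.5005
  prox(v) = soft_thresh(0.5005, 0.0879) = 0.4127
Iteration 3: beta = 0.5, y = 0.4127 + 0.5*(0.4127 + 0.0525) = 0.6452
  grad(y) = 0.4521, v = y - alpha*grad = 0.618
  prox(v) = soft_thresh(0.618, 0.0879) = 0.5301
f(x_3) = 5*0.5301^2 - 6*0.5301 + 1.46*|0.5301| = -1.0016


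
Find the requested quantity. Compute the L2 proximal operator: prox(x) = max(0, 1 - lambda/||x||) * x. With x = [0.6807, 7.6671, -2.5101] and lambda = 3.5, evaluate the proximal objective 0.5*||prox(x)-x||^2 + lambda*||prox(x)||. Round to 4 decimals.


Step 1: Compute ||x||.
||x|| = 8.0962
Step 2: Compute scaling factor.
scale = max(0, 1 - 3.5/8.0962) = 0.5677
Step 3: prox(x) = [0.3864, 4.3526, -1.425]
||prox(x)|| = 4.5962
Step 4: Proximal objective.
0.5*||prox-x||^2 = 6.125
lambda*||prox|| = 16.0867
Total = 22.2117


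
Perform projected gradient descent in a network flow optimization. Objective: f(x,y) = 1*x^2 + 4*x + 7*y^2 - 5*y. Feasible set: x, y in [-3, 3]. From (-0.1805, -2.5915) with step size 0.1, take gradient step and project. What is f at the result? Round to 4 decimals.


Step 1: Compute gradient at (-0.1805, -2.5915).
grad_x = 2*1*-0.1805 + 4 = 3.639
grad_y = 2*7*-2.5915 - 5 = -41.281
Step 2: Gradient step.
x_raw = -0.1805 - 0.1*3.639 = -0.5444
y_raw = -2.5915 - 0.1*-41.281 = 1.5366
Step 3: Project onto [-3, 3].
x_proj = clip(-0.5444) = -0.5444
y_proj = clip(1.5366) = 1.5366
Step 4: Evaluate f.
f(-0.5444, 1.5366) = 6.9637


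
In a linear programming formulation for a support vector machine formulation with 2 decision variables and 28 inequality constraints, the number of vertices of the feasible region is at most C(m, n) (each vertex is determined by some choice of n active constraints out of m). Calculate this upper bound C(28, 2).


Each vertex corresponds to some choice of n active constraints out of m, so the number of vertices is at most C(m, n) = m! / (n!(m-n)!).
m = 28, n = 2
Numerator: 28 * 27
Denominator: 2! = 2
C(28, 2) = 378


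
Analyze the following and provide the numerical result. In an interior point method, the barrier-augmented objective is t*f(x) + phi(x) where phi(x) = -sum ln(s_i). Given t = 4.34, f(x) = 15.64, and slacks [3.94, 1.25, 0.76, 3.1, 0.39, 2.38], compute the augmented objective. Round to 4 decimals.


Step 1: Compute log-barrier.
ln values: [1.3712, 0.2231, -0.2744, 1.1314, -0.9416, 0.8671]
phi = -(1.3712 + 0.2231 - 0.2744 + 1.1314 - 0.9416 + 0.8671) = -2.3768
Step 2: Compute augmented objective.
t*f(x) = 4.34*15.64 = 67.8776
Total = 67.8776 - 2.3768 = 65.5008


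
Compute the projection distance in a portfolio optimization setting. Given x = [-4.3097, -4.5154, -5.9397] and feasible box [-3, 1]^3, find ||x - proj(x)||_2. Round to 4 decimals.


Project each component onto [-3, 1].
clip(-4.3097) = -3.0, clip(-4.5154) = -3.0, clip(-5.9397) = -3.0
Projection = [-3.0, -3.0, -3.0]
Squared diffs: [1.7153, 2.2964, 8.6418]
Distance = sqrt(12.6535) = 3.5572


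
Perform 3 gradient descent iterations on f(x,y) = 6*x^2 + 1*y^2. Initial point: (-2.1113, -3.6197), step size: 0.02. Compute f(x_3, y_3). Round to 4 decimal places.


Gradient descent on f(x,y) = 6*x^2 + 1*y^2.
Starting point: (-2.1113, -3.6197), alpha = 0.02
Step 1: grad_x = 2*6*-2.1113 = -25.3356, grad_y = 2*1*-3.6197 = -7.2394
  x_1 = -2.1113 - 0.02*-25.3356 = -1.6046
  y_1 = -3.6197 - 0.02*-7.2394 = -3.4749
Step 2: grad_x = 2*6*-1.6046 = -19.2551, grad_y = 2*1*-3.4749 = -6.9498
  x_2 = -1.6046 - 0.02*-19.2551 = -1.2195
  y_2 = -3.4749 - 0.02*-6.9498 = -3.3359
Step 3: grad_x = 2*6*-1.2195 = -14.6338, grad_y = 2*1*-3.3359 = -6.6718
  x_3 = -1.2195 - 0.02*-14.6338 = -0.9268
  y_3 = -3.3359 - 0.02*-6.6718 = -3.2025
f(-0.9268, -3.2025) = 6*(-0.9268)^2 + 1*(-3.2025)^2 = 15.4097


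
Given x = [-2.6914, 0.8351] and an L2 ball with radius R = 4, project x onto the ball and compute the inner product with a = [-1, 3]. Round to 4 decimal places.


Step 1: Compute ||x|| (intermediates to 6 decimals).
||x|| = sqrt((-2.6914)^2 + 0.8351^2) = 2.817983
Step 2: Project.
Since ||x|| <= R, proj = x (no scaling needed).
proj(x) = [-2.6914, 0.8351]
Step 3: Dot product.
a^T * proj(x) = -1*(-2.6914) + 3*0.8351 = 5.1967


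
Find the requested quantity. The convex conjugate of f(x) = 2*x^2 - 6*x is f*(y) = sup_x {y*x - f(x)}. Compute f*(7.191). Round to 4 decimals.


f*(y) = sup_x {y*x - a*x^2 - b*x} = sup_x {(y-b)*x - a*x^2}
FOC: (y - b) - 2a*x = 0 => x* = (y - b)/(2a)
x* = (7.191 + 6)/(2*2) = 3.2978
f*(7.191) = (y-b)^2/(4a) = (7.191 + 6)^2/(4*2)
= 174.0025/8 = 21.7503


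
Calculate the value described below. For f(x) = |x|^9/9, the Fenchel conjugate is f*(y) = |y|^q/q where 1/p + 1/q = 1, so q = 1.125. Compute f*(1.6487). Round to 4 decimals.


The conjugate exponent q satisfies 1/p + 1/q = 1.
p = 9, so q = 9/(9 - 1) = 1.125
|y|^q = 1.6487^1.125 = 1.755
f*(1.6487) = 1.755 / 1.125 = 1.56


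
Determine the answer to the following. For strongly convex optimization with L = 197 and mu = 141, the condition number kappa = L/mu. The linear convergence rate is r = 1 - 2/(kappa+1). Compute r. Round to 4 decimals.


Step 1: Compute the condition number.
kappa = L/mu = 197/141 = 1.3972
Step 2: Compute the convergence rate.
r = 1 - 2/(kappa + 1) = 1 - 2*mu/(L + mu) = (L - mu)/(L + mu) = 56/338 = 0.1657


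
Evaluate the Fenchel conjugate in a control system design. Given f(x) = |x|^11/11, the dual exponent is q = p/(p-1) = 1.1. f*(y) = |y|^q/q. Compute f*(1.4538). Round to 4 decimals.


The conjugate exponent q satisfies 1/p + 1/q = 1.
p = 11, so q = 11/(11 - 1) = 1.1
|y|^q = 1.4538^1.1 = 1.5092
f*(1.4538) = 1.5092 / 1.1 = 1.372


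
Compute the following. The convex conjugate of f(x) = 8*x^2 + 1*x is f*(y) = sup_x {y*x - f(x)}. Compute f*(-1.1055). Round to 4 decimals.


f*(y) = sup_x {y*x - a*x^2 - b*x} = sup_x {(y-b)*x - a*x^2}
FOC: (y - b) - 2a*x = 0 => x* = (y - b)/(2a)
x* = (-1.1055 - 1)/(2*8) = -0.1316
f*(-1.1055) = (y-b)^2/(4a) = (-1.1055 - 1)^2/(4*8)
= 4.4331/32 = 0.1385


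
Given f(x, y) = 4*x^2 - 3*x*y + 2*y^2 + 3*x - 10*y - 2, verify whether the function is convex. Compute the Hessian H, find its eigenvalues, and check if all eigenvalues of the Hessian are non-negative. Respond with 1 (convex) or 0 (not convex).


The Hessian of f(x,y) = 4*x^2 - 3*x*y + 2*y^2 + 3*x - 10*y - 2 is:
H = [[8, -3], [-3, 4]]
Trace = 8 + 4 = 12
Determinant = 8*4 - (-3)^2 = 23
Discriminant = (12)^2 - 4*23 = 52.0
Eigenvalues: lambda_1 = 2.3944, lambda_2 = 9.6056
The function is convex.

1


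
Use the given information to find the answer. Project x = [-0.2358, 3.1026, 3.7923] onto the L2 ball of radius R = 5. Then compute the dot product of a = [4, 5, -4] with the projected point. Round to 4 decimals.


Step 1: Compute ||x|| (intermediates to 6 decimals).
||x|| = sqrt((-0.2358)^2 + 3.1026^2 + 3.7923^2) = 4.905432
Step 2: Project.
Since ||x|| <= R, proj = x (no scaling needed).
proj(x) = [-0.2358, 3.1026, 3.7923]
Step 3: Dot product.
a^T * proj(x) = 4*(-0.2358) + 5*3.1026 - 4*3.7923 = -0.5994


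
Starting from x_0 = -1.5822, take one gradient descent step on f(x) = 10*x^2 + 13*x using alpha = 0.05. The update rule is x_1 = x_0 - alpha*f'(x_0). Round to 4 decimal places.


We compute the gradient at x_0 and apply the update.
f'(x) = 20*x + 13
f'(-1.5822) = 20*-1.5822 + 13 = -18.644
x_1 = -1.5822 - 0.05*-18.644 = -0.65


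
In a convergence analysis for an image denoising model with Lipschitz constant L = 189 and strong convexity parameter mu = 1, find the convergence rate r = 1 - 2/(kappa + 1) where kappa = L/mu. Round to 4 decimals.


Step 1: Compute the condition number.
kappa = L/mu = 189/1 = 189.0
Step 2: Compute the convergence rate.
r = 1 - 2/(kappa + 1) = 1 - 2*mu/(L + mu) = (L - mu)/(L + mu) = 188/190 = 0.9895


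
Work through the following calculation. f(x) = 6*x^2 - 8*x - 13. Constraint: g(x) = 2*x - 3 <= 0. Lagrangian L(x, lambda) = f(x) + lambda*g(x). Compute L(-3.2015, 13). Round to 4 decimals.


Step 1: Evaluate f(x).
f(-3.2015) = 6*(-3.2015)^2 - 8*(-3.2015) - 13 = 74.1096
Step 2: Evaluate g(x).
g(-3.2015) = 2*-3.2015 - 3 = -9.403
Step 3: Compute Lagrangian.
L = 74.1096 + 13*-9.403 = -48.1294


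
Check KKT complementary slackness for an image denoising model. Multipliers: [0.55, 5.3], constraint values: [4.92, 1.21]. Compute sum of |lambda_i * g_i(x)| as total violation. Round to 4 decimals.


KKT complementary slackness check:
lambda_1 * g_1 = 0.55 * 4.92 = 2.706
lambda_2 * g_2 = 5.3 * 1.21 = 6.413
Total violation = 2.706 + 6.413 = 9.119


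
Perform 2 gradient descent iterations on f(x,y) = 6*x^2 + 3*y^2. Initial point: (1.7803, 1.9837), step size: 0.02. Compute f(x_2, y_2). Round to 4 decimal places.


Gradient descent on f(x,y) = 6*x^2 + 3*y^2.
Starting point: (1.7803, 1.9837), alpha = 0.02
Step 1: grad_x = 2*6*1.7803 = 21.3636, grad_y = 2*3*1.9837 = 11.9022
  x_1 = 1.7803 - 0.02*21.3636 = 1.353
  y_1 = 1.9837 - 0.02*11.9022 = 1.7457
Step 2: grad_x = 2*6*1.353 = 16.2363, grad_y = 2*3*1.7457 = 10.4739
  x_2 = 1.353 - 0.02*16.2363 = 1.0283
  y_2 = 1.7457 - 0.02*10.4739 = 1.5362
f(1.0283, 1.5362) = 6*1.0283^2 + 3*1.5362^2 = 13.4239


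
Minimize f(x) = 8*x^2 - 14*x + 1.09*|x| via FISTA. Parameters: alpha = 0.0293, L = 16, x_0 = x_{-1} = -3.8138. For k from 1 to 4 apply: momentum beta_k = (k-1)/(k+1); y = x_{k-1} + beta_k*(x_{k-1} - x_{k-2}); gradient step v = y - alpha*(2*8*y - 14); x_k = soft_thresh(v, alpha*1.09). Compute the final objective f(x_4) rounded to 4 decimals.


FISTA on f(x) = 8*x^2 - 14*x + 1.09*|x|
L = 16, alpha = 0.0293
Iteration 1: beta = 0.0, y = -3.8138 + 0.0*(-3.8138 + 3.8138) = -3.8138
  grad(y) = -75.0208, v = y - alpha*grad = -1.6157
  prox(v) = soft_thresh(-1.6157, 0.0319) = -1.5838
Iteration 2: beta = 0.3333, y = -1.5838 + 0.3333*(-1.5838 + 3.8138) = -0.8404
  grad(y) = -27.4465, v = y - alpha*grad = -0.0362
  prox(v) = soft_thresh(-0.0362, 0.0319) = -0.0043
Iteration 3: beta = 0.5, y = -0.0043 + 0.5*(-0.0043 + 1.5838) = 0.7854
  grad(y) = -1.4328, v = y - alpha*grad = 0.8274
  prox(v) = soft_thresh(0.8274, 0.0319) = 0.7955
Iteration 4: beta = 0.6, y = 0.7955 + 0.6*(0.7955 + 0.0043) = 1.2754
  grad(y) = 6.4058, v = y - alpha*grad = 1.0877
  prox(v) = soft_thresh(1.0877, 0.0319) = 1.0557
f(x_4) = 8*1.0557^2 - 14*1.0557 + 1.09*|1.0557| = -4.7129


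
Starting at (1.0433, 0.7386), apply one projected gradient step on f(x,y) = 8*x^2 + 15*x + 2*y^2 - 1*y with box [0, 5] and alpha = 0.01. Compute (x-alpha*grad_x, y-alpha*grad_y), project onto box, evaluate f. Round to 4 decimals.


Step 1: Compute gradient at (1.0433, 0.7386).
grad_x = 2*8*1.0433 + 15 = 31.6928
grad_y = 2*2*0.7386 - 1 = 1.9544
Step 2: Gradient step.
x_raw = 1.0433 - 0.01*31.6928 = 0.7264
y_raw = 0.7386 - 0.01*1.9544 = 0.7191
Step 3: Project onto [0, 5].
x_proj = clip(0.7264) = 0.7264
y_proj = clip(0.7191) = 0.7191
Step 4: Evaluate f.
f(0.7264, 0.7191) = 15.4315


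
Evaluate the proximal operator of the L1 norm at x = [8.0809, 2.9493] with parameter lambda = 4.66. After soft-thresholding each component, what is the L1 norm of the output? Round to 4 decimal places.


Soft-thresholding with lambda = 4.66:
prox(8.0809) = sign(8.0809)*max(|8.0809| - 4.66, 0) = 3.4209
prox(2.9493) = sign(2.9493)*max(|2.9493| - 4.66, 0) = 0.0
prox(x) = [3.4209, 0.0]
||prox(x)||_1 = 3.4209 + 0.0 = 3.4209


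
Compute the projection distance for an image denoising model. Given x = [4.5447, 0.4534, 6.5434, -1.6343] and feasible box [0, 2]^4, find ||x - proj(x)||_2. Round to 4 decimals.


Project each component onto [0, 2].
clip(4.5447) = 2.0, clip(0.4534) = 0.4534, clip(6.5434) = 2.0, clip(-1.6343) = 0.0
Projection = [2.0, 0.4534, 2.0, 0.0]
Squared diffs: [6.4755, 0.0, 20.6425, 2.6709]
Distance = sqrt(29.7889) = 5.4579


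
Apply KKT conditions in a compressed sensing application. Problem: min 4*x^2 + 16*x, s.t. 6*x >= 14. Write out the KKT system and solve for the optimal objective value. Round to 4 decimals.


Step 1: Try lambda = 0 (constraint inactive).
x_unc = -16/(2*4) = -2.0
Check: 6*-2.0 = -12.0 < 14 -- violated!
Step 2: Constraint must be active: 6*x = 14
x* = 14/6 = 7/3 = 2.3333 (rounded; the exact value 7/3 is used below)
lambda = (2*4*(7/3) + 16)/6 = 5.7778
Step 3: Compute optimal value.
f(x*) = 4*(7/3)^2 + 16*(7/3) = 59.1111


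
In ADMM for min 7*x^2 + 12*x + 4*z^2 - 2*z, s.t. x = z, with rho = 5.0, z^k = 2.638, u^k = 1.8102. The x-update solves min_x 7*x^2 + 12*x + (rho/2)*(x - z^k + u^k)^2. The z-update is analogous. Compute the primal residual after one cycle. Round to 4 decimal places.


ADMM iteration with rho = 5.0, z^k = 2.638, u^k = 1.8102
Step 1: x-update.
Minimize 7*x^2 + 12*x + (5.0/2)*(x - 2.638 + 1.8102)^2
FOC: (2*7 + 5.0)*x = -12 + 5.0*(2.638 - 1.8102)
x^{k+1} = -0.4137
Step 2: z-update.
Minimize 4*z^2 - 2*z + (5.0/2)*(-0.4137 - z + 1.8102)^2
FOC: (2*4 + 5.0)*z = 2 + 5.0*(-0.4137 + 1.8102)
z^{k+1} = 0.6909
Step 3: u-update.
u^{k+1} = 1.8102 - 0.4137 - 0.6909 = 0.7055
Step 4: Primal residual = |-0.4137 - 0.6909| = 1.1047


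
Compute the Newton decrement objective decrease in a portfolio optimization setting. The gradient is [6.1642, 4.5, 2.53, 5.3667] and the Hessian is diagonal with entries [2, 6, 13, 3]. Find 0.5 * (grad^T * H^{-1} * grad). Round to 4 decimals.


Step 1: H is diagonal, so H^(-1) * g = [3.0821, 0.75, 0.1946, 1.7889].
Step 2: g^T H^(-1) g = sum_i g_i^2 / H_ii
  = (6.1642)^2/2 + (4.5)^2/6 + (2.53)^2/13 + (5.3667)^2/3
  = 18.9987 + 3.375 + 0.4924 + 9.6005 = 32.4665
Step 3: Objective decrease = 0.5 * g^T H^(-1) g = 16.2333


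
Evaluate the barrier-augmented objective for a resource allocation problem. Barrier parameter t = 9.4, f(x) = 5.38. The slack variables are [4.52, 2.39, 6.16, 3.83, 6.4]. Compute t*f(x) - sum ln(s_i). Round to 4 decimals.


Step 1: Compute log-barrier.
ln values: [1.5085, 0.8713, 1.8181, 1.3429, 1.8563]
phi = -(1.5085 + 0.8713 + 1.8181 + 1.3429 + 1.8563) = -7.397
Step 2: Compute augmented objective.
t*f(x) = 9.4*5.38 = 50.572
Total = 50.572 - 7.397 = 43.175


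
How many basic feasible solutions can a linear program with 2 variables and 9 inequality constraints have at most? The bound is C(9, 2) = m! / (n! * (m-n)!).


Each vertex corresponds to some choice of n active constraints out of m, so the number of vertices is at most C(m, n) = m! / (n!(m-n)!).
m = 9, n = 2
Numerator: 9 * 8
Denominator: 2! = 2
C(9, 2) = 36


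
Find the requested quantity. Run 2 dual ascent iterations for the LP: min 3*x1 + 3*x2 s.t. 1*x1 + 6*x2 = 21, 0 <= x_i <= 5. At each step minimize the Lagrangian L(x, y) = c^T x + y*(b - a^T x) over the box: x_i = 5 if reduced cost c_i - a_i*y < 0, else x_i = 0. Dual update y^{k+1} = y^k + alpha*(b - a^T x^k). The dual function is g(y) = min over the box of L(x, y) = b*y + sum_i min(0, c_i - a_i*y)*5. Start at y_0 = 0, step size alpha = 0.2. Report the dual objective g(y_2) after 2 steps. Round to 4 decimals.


Dual ascent for LP: min 3*x1 + 3*x2, 1*x1 + 6*x2 = 21, 0 <= x_i <= 5
Step 1: y^k = 0.0, reduced costs: (3.0, 3.0)
  x^k = (0.0, 0.0), subgradient = b - a^T x = 21.0
  y^{k+1} = 0.0 + 0.2*21.0 = 4.2
Step 2: y^k = 4.2, reduced costs: (-1.2, -22.2)
  x^k = (5.0, 5.0), subgradient = b - a^T x = -14.0
  y^{k+1} = 4.2 + 0.2*-14.0 = 1.4
Dual objective at y_2 = 1.4: reduced costs (1.6, -5.4), box minimizer x = (0.0, 5.0)
g(y_2) = b*y + (c1 - a1*y)*x1 + (c2 - a2*y)*x2 = 21*1.4 + 1.6*0.0 + (-5.4)*5.0 = 29.4 + 0.0 - 27.0 = 2.4


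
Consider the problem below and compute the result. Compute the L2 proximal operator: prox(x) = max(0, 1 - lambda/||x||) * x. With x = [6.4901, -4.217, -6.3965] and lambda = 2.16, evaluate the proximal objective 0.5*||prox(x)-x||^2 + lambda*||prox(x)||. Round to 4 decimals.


Step 1: Compute ||x||.
||x|| = 10.0409
Step 2: Compute scaling factor.
scale = max(0, 1 - 2.16/10.0409) = 0.7849
Step 3: prox(x) = [5.0939, -3.3098, -5.0205]
||prox(x)|| = 7.8809
Step 4: Proximal objective.
0.5*||prox-x||^2 = 2.3328
lambda*||prox|| = 17.0227
Total = 19.3555


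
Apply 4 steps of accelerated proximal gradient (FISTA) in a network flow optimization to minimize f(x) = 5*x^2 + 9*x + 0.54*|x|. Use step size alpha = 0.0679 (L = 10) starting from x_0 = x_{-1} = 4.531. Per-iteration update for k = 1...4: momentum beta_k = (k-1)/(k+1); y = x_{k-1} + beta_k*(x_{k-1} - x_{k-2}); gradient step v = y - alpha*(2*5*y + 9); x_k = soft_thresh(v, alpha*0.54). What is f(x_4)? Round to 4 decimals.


FISTA on f(x) = 5*x^2 + 9*x + 0.54*|x|
L = 10, alpha = 0.0679
Iteration 1: beta = 0.0, y = 4.531 + 0.0*(4.531 - 4.531) = 4.531
  grad(y) = 54.31, v = y - alpha*grad = 0.8434
  prox(v) = soft_thresh(0.8434, 0.0367) = 0.8067
Iteration 2: beta = 0.3333, y = 0.8067 + 0.3333*(0.8067 - 4.531) = -0.4348
  grad(y) = 4.6525, v = y - alpha*grad = -0.7507
  prox(v) = soft_thresh(-0.7507, 0.0367) = -0.714
Iteration 3: beta = 0.5, y = -0.714 + 0.5*(-0.714 - 0.8067) = -1.4743
  grad(y) = -5.7433, v = y - alpha*grad = -1.0844
  prox(v) = soft_thresh(-1.0844, 0.0367) = -1.0477
Iteration 4: beta = 0.6, y = -1.0477 + 0.6*(-1.0477 + 0.714) = -1.2479
  grad(y) = -3.4791, v = y - alpha*grad = -1.0117
  prox(v) = soft_thresh(-1.0117, 0.0367) = -0.975
f(x_4) = 5*(-0.975)^2 + 9*(-0.975) + 0.54*|-0.975| = -3.4954


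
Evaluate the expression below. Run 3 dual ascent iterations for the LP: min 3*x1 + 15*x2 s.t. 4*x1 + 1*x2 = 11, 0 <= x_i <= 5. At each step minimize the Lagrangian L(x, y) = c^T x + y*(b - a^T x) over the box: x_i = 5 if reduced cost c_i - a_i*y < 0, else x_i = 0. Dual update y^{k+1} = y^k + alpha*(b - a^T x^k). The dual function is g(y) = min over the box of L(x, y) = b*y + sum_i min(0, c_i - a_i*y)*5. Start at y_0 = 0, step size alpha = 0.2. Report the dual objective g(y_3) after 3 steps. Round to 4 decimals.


Dual ascent for LP: min 3*x1 + 15*x2, 4*x1 + 1*x2 = 11, 0 <= x_i <= 5
Step 1: y^k = 0.0, reduced costs: (3.0, 15.0)
  x^k = (0.0, 0.0), subgradient = b - a^T x = 11.0
  y^{k+1} = 0.0 + 0.2*11.0 = 2.2
Step 2: y^k = 2.2, reduced costs: (-5.8, 12.8)
  x^k = (5.0, 0.0), subgradient = b - a^T x = -9.0
  y^{k+1} = 2.2 + 0.2*-9.0 = 0.4
Step 3: y^k = 0.4, reduced costs: (1.4, 14.6)
  x^k = (0.0, 0.0), subgradient = b - a^T x = 11.0
  y^{k+1} = 0.4 + 0.2*11.0 = 2.6
Dual objective at y_3 = 2.6: reduced costs (-7.4, 12.4), box minimizer x = (5.0, 0.0)
g(y_3) = b*y + (c1 - a1*y)*x1 + (c2 - a2*y)*x2 = 11*2.6 + (-7.4)*5.0 + 12.4*0.0 = 28.6 - 37.0 + 0.0 = -8.4


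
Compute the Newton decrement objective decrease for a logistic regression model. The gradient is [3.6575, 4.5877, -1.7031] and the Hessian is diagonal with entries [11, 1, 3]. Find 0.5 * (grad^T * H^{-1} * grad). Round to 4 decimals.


Step 1: H is diagonal, so H^(-1) * g = [0.3325, 4.5877, -0.5677].
Step 2: g^T H^(-1) g = sum_i g_i^2 / H_ii
  = (3.6575)^2/11 + (4.5877)^2/1 + (-1.7031)^2/3
  = 1.2161 + 21.047 + 0.9668 = 23.23
Step 3: Objective decrease = 0.5 * g^T H^(-1) g = 11.615


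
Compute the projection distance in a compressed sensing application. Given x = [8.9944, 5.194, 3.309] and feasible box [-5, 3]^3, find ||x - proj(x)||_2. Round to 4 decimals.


Project each component onto [-5, 3].
clip(8.9944) = 3.0, clip(5.194) = 3.0, clip(3.309) = 3.0
Projection = [3.0, 3.0, 3.0]
Squared diffs: [35.9328, 4.8136, 0.0955]
Distance = sqrt(40.8419) = 6.3908


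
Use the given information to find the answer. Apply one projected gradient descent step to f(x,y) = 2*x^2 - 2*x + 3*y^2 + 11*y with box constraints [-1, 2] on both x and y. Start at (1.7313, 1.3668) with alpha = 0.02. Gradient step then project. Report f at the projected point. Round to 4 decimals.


Step 1: Compute gradient at (1.7313, 1.3668).
grad_x = 2*2*1.7313 - 2 = 4.9252
grad_y = 2*3*1.3668 + 11 = 19.2008
Step 2: Gradient step.
x_raw = 1.7313 - 0.02*4.9252 = 1.6328
y_raw = 1.3668 - 0.02*19.2008 = 0.9828
Step 3: Project onto [-1, 2].
x_proj = clip(1.6328) = 1.6328
y_proj = clip(0.9828) = 0.9828
Step 4: Evaluate f.
f(1.6328, 0.9828) = 15.7747


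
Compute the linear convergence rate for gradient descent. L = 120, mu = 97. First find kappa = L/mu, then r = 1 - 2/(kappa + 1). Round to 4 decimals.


Step 1: Compute the condition number.
kappa = L/mu = 120/97 = 1.2371
Step 2: Compute the convergence rate.
r = 1 - 2/(kappa + 1) = 1 - 2*mu/(L + mu) = (L - mu)/(L + mu) = 23/217 = 0.106


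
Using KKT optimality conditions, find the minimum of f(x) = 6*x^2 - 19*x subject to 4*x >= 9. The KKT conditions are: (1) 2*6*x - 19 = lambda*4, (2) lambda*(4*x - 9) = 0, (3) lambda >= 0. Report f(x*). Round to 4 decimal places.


Step 1: Try lambda = 0 (constraint inactive).
x_unc = 19/(2*6) = 1.5833
Check: 4*1.5833 = 6.3332 < 9 -- violated!
Step 2: Constraint must be active: 4*x = 9
x* = 9/4 = 2.25
lambda = (2*6*2.25 - 19)/4 = 2.0
Step 3: Compute optimal value.
f(x*) = 6*2.25^2 - 19*2.25 = -12.375


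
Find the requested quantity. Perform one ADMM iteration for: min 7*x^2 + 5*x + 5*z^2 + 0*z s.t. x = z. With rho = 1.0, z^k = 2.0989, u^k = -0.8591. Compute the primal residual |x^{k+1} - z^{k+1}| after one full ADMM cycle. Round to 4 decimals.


ADMM iteration with rho = 1.0, z^k = 2.0989, u^k = -0.8591
Step 1: x-update.
Minimize 7*x^2 + 5*x + (1.0/2)*(x - 2.0989 - 0.8591)^2
FOC: (2*7 + 1.0)*x = -5 + 1.0*(2.0989 + 0.8591)
x^{k+1} = -0.1361
Step 2: z-update.
Minimize 5*z^2 + 0*z + (1.0/2)*(-0.1361 - z - 0.8591)^2
FOC: (2*5 + 1.0)*z = 0 + 1.0*(-0.1361 - 0.8591)
z^{k+1} = -0.0905
Step 3: u-update.
u^{k+1} = -0.8591 - 0.1361 + 0.0905 = -0.9048
Step 4: Primal residual = |-0.1361 + 0.0905| = 0.0457


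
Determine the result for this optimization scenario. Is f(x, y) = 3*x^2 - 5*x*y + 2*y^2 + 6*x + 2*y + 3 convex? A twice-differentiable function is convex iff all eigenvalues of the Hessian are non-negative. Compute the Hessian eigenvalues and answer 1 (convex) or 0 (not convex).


The Hessian of f(x,y) = 3*x^2 - 5*x*y + 2*y^2 + 6*x + 2*y + 3 is:
H = [[6, -5], [-5, 4]]
Trace = 6 + 4 = 10
Determinant = 6*4 - (-5)^2 = -1
Discriminant = (10)^2 - 4*-1 = 104.0
Eigenvalues: lambda_1 = -0.099, lambda_2 = 10.099
The function is not convex.

0


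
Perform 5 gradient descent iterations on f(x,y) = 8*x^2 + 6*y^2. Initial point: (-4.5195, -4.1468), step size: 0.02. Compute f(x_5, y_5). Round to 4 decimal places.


Gradient descent on f(x,y) = 8*x^2 + 6*y^2.
Starting point: (-4.5195, -4.1468), alpha = 0.02
Step 1: grad_x = 2*8*-4.5195 = -72.312, grad_y = 2*6*-4.1468 = -49.7616
  x_1 = -4.5195 - 0.02*-72.312 = -3.0733
  y_1 = -4.1468 - 0.02*-49.7616 = -3.1516
Step 2: grad_x = 2*8*-3.0733 = -49.1722, grad_y = 2*6*-3.1516 = -37.8188
  x_2 = -3.0733 - 0.02*-49.1722 = -2.0898
  y_2 = -3.1516 - 0.02*-37.8188 = -2.3952
Step 3: grad_x = 2*8*-2.0898 = -33.4371, grad_y = 2*6*-2.3952 = -28.7423
  x_3 = -2.0898 - 0.02*-33.4371 = -1.4211
  y_3 = -2.3952 - 0.02*-28.7423 = -1.8203
Step 4: grad_x = 2*8*-1.4211 = -22.7372, grad_y = 2*6*-1.8203 = -21.8441
  x_4 = -1.4211 - 0.02*-22.7372 = -0.9663
  y_4 = -1.8203 - 0.02*-21.8441 = -1.3835
Step 5: grad_x = 2*8*-0.9663 = -15.4613, grad_y = 2*6*-1.3835 = -16.6016
  x_5 = -0.9663 - 0.02*-15.4613 = -0.6571
  y_5 = -1.3835 - 0.02*-16.6016 = -1.0514
f(-0.6571, -1.0514) = 8*(-0.6571)^2 + 6*(-1.0514)^2 = 10.0874


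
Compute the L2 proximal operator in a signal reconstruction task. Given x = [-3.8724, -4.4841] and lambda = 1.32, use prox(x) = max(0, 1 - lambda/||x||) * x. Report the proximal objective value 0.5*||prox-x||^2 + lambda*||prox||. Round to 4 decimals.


Step 1: Compute ||x||.
||x|| = 5.9247
Step 2: Compute scaling factor.
scale = max(0, 1 - 1.32/5.9247) = 0.7772
Step 3: prox(x) = [-3.0097, -3.4851]
||prox(x)|| = 4.6047
Step 4: Proximal objective.
0.5*||prox-x||^2 = 0.8712
lambda*||prox|| = 6.0782
Total = 6.9495


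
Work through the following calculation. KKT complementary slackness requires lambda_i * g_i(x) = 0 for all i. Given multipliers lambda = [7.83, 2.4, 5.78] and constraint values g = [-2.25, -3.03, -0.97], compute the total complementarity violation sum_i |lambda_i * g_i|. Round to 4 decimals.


KKT complementary slackness check:
lambda_1 * g_1 = 7.83 * -2.25 = -17.6175
lambda_2 * g_2 = 2.4 * -3.03 = -7.272
lambda_3 * g_3 = 5.78 * -0.97 = -5.6066
Total violation = 17.6175 + 7.272 + 5.6066 = 30.4961


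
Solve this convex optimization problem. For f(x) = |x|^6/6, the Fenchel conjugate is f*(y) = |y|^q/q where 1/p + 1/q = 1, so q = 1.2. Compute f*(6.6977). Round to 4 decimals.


The conjugate exponent q satisfies 1/p + 1/q = 1.
p = 6, so q = 6/(6 - 1) = 1.2
|y|^q = 6.6977^1.2 = 9.7974
f*(6.6977) = 9.7974 / 1.2 = 8.1645


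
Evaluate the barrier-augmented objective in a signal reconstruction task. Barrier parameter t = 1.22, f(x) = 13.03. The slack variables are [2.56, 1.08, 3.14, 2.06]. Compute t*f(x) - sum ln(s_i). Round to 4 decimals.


Step 1: Compute log-barrier.
ln values: [0.94, 0.077, 1.1442, 0.7227]
phi = -(0.94 + 0.077 + 1.1442 + 0.7227) = -2.8839
Step 2: Compute augmented objective.
t*f(x) = 1.22*13.03 = 15.8966
Total = 15.8966 - 2.8839 = 13.0127


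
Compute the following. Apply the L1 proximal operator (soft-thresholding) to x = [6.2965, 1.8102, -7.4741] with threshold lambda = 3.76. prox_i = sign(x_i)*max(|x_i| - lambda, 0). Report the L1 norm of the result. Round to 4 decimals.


Soft-thresholding with lambda = 3.76:
prox(6.2965) = sign(6.2965)*max(|6.2965| - 3.76, 0) = 2.5365
prox(1.8102) = sign(1.8102)*max(|1.8102| - 3.76, 0) = 0.0
prox(-7.4741) = sign(-7.4741)*max(|-7.4741| - 3.76, 0) = -3.7141
prox(x) = [2.5365, 0.0, -3.7141]
||prox(x)||_1 = 2.5365 + 0.0 + 3.7141 = 6.2506


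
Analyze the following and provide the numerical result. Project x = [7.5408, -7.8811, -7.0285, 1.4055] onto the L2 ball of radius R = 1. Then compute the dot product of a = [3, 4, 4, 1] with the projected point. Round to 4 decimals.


Step 1: Compute ||x|| (intermediates to 6 decimals).
||x|| = sqrt(7.5408^2 + (-7.8811)^2 + (-7.0285)^2 + 1.4055^2) = 13.051844
Step 2: Project.
Since ||x|| > R, scale = R/||x|| = 1/13.051844 = 0.076618, proj(x) = scale * x
proj(x) = [0.577761, -0.603834, -0.53851, 0.107687]
Step 3: Dot product.
a^T * proj(x) = 3*0.577761 + 4*(-0.603834) + 4*(-0.53851) + 1*0.107687 = -2.7284


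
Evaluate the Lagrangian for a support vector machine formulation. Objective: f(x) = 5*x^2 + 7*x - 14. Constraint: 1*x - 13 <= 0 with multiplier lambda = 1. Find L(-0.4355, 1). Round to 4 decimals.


Step 1: Evaluate f(x).
f(-0.4355) = 5*(-0.4355)^2 + 7*(-0.4355) - 14 = -16.1002
Step 2: Evaluate g(x).
g(-0.4355) = 1*-0.4355 - 13 = -13.4355
Step 3: Compute Lagrangian.
L = -16.1002 + 1*-13.4355 = -29.5357


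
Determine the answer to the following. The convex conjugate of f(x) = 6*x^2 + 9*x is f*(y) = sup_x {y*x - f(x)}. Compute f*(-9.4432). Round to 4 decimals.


f*(y) = sup_x {y*x - a*x^2 - b*x} = sup_x {(y-b)*x - a*x^2}
FOC: (y - b) - 2a*x = 0 => x* = (y - b)/(2a)
x* = (-9.4432 - 9)/(2*6) = -1.5369
f*(-9.4432) = (y-b)^2/(4a) = (-9.4432 - 9)^2/(4*6)
= 340.1516/24 = 14.173


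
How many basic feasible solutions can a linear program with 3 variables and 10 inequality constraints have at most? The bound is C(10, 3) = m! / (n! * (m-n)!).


Each vertex corresponds to some choice of n active constraints out of m, so the number of vertices is at most C(m, n) = m! / (n!(m-n)!).
m = 10, n = 3
Numerator: 10 * 9 * 8
Denominator: 3! = 6
C(10, 3) = 120


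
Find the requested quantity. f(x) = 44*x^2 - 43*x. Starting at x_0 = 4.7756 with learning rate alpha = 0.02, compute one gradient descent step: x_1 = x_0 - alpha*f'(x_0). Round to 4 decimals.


We compute the gradient at x_0 and apply the update.
f'(x) = 88*x - 43
f'(4.7756) = 88*4.7756 - 43 = 377.2528
x_1 = 4.7756 - 0.02*377.2528 = -2.7695
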